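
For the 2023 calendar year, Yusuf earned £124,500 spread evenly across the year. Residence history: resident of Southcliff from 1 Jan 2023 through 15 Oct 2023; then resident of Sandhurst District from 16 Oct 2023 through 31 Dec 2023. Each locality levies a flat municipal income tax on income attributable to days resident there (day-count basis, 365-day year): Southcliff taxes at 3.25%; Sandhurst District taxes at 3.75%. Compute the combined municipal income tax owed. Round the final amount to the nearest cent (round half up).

£4,177.57

Southcliff, 1 Jan – 15 Oct 2023: 288 days → £124,500 × 3.25% × 288/365 = £3,192.6575
Sandhurst District, 16 Oct – 31 Dec 2023: 77 days → £124,500 × 3.75% × 77/365 = £984.9144
Total = £4,177.5719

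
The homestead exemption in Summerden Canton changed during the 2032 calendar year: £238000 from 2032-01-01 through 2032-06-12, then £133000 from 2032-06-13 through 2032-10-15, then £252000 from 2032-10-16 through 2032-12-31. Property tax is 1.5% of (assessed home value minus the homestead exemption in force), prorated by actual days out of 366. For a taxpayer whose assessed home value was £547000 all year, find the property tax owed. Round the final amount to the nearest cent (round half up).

2032-01-01 to 2032-06-12: 164 days, exemption £238000 → (£547000 − £238000) × 1.5% × 164/366 = £2076.8852
2032-06-13 to 2032-10-15: 125 days, exemption £133000 → (£547000 − £133000) × 1.5% × 125/366 = £2120.9016
2032-10-16 to 2032-12-31: 77 days, exemption £252000 → (£547000 − £252000) × 1.5% × 77/366 = £930.9426
Total = £5128.7295

£5128.73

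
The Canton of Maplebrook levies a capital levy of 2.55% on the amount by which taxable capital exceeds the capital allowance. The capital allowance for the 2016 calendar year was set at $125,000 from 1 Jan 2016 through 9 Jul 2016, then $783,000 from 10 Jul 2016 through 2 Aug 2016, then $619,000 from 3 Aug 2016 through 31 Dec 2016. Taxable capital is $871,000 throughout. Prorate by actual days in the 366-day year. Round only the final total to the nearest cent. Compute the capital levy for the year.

1 Jan – 9 Jul 2016: 191 days, exemption $125,000 → ($871,000 − $125,000) × 2.55% × 191/366 = $9,927.3033
10 Jul – 2 Aug 2016: 24 days, exemption $783,000 → ($871,000 − $783,000) × 2.55% × 24/366 = $147.1475
3 Aug – 31 Dec 2016: 151 days, exemption $619,000 → ($871,000 − $619,000) × 2.55% × 151/366 = $2,651.1639
Total = $12,725.6148

$12,725.61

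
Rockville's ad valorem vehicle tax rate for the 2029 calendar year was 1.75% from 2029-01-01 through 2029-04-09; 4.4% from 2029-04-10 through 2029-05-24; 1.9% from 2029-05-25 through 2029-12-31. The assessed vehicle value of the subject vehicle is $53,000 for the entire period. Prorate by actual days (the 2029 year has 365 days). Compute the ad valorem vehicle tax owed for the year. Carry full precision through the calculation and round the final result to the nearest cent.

$1,148.79

2029-01-01 to 2029-04-09: 99 days at 1.75% → $53,000 × 1.75% × 99/365 = $251.5685
2029-04-10 to 2029-05-24: 45 days at 4.4% → $53,000 × 4.4% × 45/365 = $287.5068
2029-05-25 to 2029-12-31: 221 days at 1.9% → $53,000 × 1.9% × 221/365 = $609.7178
Total = $1,148.7932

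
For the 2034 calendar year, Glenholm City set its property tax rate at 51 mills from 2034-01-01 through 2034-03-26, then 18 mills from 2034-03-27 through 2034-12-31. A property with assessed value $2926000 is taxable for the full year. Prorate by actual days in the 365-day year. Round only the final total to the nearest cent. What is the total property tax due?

$75154.11

2034-01-01 to 2034-03-26: 85 days at 51 mills → $2926000 × 5.1% × 85/365 = $34751.2603
2034-03-27 to 2034-12-31: 280 days at 18 mills → $2926000 × 1.8% × 280/365 = $40402.8493
Total = $75154.1096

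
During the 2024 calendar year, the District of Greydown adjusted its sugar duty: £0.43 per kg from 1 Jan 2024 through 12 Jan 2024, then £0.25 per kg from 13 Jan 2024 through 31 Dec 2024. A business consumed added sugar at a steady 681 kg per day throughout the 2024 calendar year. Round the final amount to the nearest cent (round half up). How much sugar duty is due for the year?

£63,782.46

1 Jan – 12 Jan 2024: 12 days × 681 kg/day = 8,172 kg at £0.43/kg → £3,513.96
13 Jan – 31 Dec 2024: 354 days × 681 kg/day = 241,074 kg at £0.25/kg → £60,268.50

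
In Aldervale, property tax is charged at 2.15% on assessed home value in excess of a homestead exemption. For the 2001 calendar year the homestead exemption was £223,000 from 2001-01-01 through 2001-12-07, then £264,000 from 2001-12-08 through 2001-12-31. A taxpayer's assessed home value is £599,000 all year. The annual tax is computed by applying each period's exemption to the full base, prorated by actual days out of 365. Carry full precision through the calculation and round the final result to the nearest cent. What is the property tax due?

2001-01-01 to 2001-12-07: 341 days, exemption £223,000 → (£599,000 − £223,000) × 2.15% × 341/365 = £7,552.4493
2001-12-08 to 2001-12-31: 24 days, exemption £264,000 → (£599,000 − £264,000) × 2.15% × 24/365 = £473.5890
Total = £8,026.0384

£8,026.04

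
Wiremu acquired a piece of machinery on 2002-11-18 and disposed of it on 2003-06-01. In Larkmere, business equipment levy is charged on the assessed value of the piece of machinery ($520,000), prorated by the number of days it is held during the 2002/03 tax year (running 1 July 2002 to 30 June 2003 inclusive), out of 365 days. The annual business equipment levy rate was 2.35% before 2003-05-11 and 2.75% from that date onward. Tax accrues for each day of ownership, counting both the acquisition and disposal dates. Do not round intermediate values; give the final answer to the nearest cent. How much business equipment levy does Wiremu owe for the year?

$6,687.34

2002-11-18 to 2003-05-10: 174 days at 2.35% → $520,000 × 2.35% × 174/365 = $5,825.4247
2003-05-11 to 2003-06-01: 22 days at 2.75% → $520,000 × 2.75% × 22/365 = $861.9178
Total = $6,687.3425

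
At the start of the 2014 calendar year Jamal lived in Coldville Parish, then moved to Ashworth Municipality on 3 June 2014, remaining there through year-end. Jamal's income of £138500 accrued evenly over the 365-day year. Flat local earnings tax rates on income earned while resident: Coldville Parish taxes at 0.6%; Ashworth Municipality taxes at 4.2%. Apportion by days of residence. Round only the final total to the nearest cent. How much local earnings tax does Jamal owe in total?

£3726.98

Coldville Parish, 1 January – 2 June 2014: 153 days → £138500 × 0.6% × 153/365 = £348.3370
Ashworth Municipality, 3 June – 31 December 2014: 212 days → £138500 × 4.2% × 212/365 = £3378.6411
Total = £3726.9781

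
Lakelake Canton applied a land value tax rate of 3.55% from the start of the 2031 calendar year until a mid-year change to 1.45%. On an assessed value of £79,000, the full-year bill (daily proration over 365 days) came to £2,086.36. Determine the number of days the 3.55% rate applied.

Let d = days at the first rate; then 365 − d days at the second rate.
£79,000 × [3.55%·d + 1.45%·(365−d)] / 365 = £2,086.36
Solving gives d = 207, so the new rate took effect on 27 Jul 2031.

207 days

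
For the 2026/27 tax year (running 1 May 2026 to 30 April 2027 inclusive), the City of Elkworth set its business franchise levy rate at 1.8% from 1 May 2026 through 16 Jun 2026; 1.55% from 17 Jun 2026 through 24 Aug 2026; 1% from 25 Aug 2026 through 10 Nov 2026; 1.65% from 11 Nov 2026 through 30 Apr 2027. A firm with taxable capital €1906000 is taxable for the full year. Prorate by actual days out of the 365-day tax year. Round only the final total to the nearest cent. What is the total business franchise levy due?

1 May – 16 Jun 2026: 47 days at 1.8% → €1906000 × 1.8% × 47/365 = €4417.7425
17 Jun – 24 Aug 2026: 69 days at 1.55% → €1906000 × 1.55% × 69/365 = €5584.8411
25 Aug – 10 Nov 2026: 78 days at 1% → €1906000 × 1% × 78/365 = €4073.0959
11 Nov 2026 – 30 Apr 2027: 171 days at 1.65% → €1906000 × 1.65% × 171/365 = €14733.6411
Total = €28809.3205

€28809.32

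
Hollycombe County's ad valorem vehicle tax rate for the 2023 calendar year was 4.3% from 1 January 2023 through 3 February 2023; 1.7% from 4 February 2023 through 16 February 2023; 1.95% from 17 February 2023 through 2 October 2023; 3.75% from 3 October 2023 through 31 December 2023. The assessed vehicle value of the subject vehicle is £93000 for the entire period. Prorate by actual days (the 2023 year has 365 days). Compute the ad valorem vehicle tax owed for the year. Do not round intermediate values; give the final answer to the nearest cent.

£2421.57

1 January – 3 February 2023: 34 days at 4.3% → £93000 × 4.3% × 34/365 = £372.5096
4 February – 16 February 2023: 13 days at 1.7% → £93000 × 1.7% × 13/365 = £56.3096
17 February – 2 October 2023: 228 days at 1.95% → £93000 × 1.95% × 228/365 = £1132.8164
3 October – 31 December 2023: 90 days at 3.75% → £93000 × 3.75% × 90/365 = £859.9315
Total = £2421.5671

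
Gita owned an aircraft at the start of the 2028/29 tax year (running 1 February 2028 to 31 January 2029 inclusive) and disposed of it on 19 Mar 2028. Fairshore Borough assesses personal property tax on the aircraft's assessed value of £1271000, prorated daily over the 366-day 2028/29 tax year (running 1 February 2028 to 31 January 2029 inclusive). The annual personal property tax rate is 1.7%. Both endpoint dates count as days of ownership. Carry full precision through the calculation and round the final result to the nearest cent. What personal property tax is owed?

£2833.70

Days held (1 Feb – 19 Mar 2028): 48 out of 366
Tax = £1271000 × 1.7% × 48/366 = £2833.7049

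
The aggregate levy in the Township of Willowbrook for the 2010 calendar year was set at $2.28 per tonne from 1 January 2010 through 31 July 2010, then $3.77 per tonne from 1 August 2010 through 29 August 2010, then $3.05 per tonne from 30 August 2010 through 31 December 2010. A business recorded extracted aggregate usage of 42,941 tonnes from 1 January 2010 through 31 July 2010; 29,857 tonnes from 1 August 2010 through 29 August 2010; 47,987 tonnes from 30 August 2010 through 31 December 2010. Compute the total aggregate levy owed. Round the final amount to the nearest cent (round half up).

1 January – 31 July 2010: 42,941 tonnes at $2.28/tonne → $97,905.48
1 August – 29 August 2010: 29,857 tonnes at $3.77/tonne → $112,560.89
30 August – 31 December 2010: 47,987 tonnes at $3.05/tonne → $146,360.35

$356,826.72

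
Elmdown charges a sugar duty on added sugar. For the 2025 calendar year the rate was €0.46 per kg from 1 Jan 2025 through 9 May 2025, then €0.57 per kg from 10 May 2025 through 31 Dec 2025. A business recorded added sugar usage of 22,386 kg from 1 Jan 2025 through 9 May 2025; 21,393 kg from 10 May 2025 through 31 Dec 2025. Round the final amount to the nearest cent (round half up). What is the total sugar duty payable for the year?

1 Jan – 9 May 2025: 22,386 kg at €0.46/kg → €10297.56
10 May – 31 Dec 2025: 21,393 kg at €0.57/kg → €12194.01

€22491.57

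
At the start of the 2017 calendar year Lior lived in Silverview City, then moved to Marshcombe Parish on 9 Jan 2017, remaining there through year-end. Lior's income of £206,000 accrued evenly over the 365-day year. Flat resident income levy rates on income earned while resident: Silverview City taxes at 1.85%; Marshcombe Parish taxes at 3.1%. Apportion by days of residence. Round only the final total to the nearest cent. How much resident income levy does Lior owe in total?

Silverview City, 1 Jan – 8 Jan 2017: 8 days → £206,000 × 1.85% × 8/365 = £83.5288
Marshcombe Parish, 9 Jan – 31 Dec 2017: 357 days → £206,000 × 3.1% × 357/365 = £6,246.0329
Total = £6,329.5616

£6,329.56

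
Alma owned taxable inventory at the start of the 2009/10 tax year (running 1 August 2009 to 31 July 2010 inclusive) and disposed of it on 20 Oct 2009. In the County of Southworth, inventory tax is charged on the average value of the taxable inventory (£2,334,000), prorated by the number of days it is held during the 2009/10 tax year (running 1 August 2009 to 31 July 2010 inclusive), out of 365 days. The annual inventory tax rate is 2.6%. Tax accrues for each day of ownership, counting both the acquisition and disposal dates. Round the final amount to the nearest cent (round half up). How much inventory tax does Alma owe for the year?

Days held (1 Aug – 20 Oct 2009): 81 out of 365
Tax = £2,334,000 × 2.6% × 81/365 = £13,466.8603

£13,466.86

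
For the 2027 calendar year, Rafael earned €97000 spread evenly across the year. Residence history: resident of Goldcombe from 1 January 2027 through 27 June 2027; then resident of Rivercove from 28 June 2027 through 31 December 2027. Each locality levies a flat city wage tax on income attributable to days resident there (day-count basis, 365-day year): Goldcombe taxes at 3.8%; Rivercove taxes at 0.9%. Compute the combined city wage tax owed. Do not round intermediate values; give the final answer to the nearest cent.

€2244.82

Goldcombe, 1 January – 27 June 2027: 178 days → €97000 × 3.8% × 178/365 = €1797.5562
Rivercove, 28 June – 31 December 2027: 187 days → €97000 × 0.9% × 187/365 = €447.2630
Total = €2244.8192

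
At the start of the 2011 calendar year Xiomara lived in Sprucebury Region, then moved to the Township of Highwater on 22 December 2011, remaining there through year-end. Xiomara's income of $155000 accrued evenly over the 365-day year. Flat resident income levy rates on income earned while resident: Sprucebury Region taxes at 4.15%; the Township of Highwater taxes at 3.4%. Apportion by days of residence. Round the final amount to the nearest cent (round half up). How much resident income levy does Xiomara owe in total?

Sprucebury Region, 1 January – 21 December 2011: 355 days → $155000 × 4.15% × 355/365 = $6256.2671
The Township of Highwater, 22 December – 31 December 2011: 10 days → $155000 × 3.4% × 10/365 = $144.3836
Total = $6400.6507

$6400.65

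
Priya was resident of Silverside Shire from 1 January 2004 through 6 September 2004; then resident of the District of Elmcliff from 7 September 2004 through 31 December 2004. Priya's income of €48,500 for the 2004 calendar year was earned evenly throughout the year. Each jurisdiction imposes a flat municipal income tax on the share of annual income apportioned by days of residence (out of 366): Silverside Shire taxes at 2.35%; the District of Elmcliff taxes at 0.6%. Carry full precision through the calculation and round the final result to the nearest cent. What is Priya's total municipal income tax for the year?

Silverside Shire, 1 January – 6 September 2004: 250 days → €48,500 × 2.35% × 250/366 = €778.5178
The District of Elmcliff, 7 September – 31 December 2004: 116 days → €48,500 × 0.6% × 116/366 = €92.2295
Total = €870.7473

€870.75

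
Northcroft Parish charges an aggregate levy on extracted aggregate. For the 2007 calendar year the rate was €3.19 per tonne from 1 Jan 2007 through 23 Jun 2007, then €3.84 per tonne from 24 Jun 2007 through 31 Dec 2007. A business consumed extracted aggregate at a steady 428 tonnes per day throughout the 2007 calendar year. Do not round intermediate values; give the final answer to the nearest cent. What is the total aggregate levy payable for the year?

1 Jan – 23 Jun 2007: 174 days × 428 tonnes/day = 74,472 tonnes at €3.19/tonne → €237565.68
24 Jun – 31 Dec 2007: 191 days × 428 tonnes/day = 81,748 tonnes at €3.84/tonne → €313912.32

€551478.00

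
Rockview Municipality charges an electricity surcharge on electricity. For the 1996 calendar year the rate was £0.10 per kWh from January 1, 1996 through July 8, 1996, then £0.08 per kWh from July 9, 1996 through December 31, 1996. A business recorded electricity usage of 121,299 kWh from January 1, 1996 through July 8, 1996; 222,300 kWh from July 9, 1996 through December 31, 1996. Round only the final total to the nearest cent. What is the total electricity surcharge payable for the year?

£29,913.90

January 1 – July 8, 1996: 121,299 kWh at £0.10/kWh → £12,129.90
July 9 – December 31, 1996: 222,300 kWh at £0.08/kWh → £17,784.00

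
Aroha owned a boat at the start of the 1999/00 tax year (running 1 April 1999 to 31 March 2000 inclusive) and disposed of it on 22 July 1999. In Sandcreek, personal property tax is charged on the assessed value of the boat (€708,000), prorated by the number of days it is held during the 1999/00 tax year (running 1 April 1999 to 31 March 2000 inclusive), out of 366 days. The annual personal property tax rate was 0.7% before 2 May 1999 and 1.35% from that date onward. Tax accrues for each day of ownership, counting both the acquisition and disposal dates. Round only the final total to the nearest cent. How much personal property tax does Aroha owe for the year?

€2,561.18

1 April – 1 May 1999: 31 days at 0.7% → €708,000 × 0.7% × 31/366 = €419.7705
2 May – 22 July 1999: 82 days at 1.35% → €708,000 × 1.35% × 82/366 = €2,141.4098
Total = €2,561.1803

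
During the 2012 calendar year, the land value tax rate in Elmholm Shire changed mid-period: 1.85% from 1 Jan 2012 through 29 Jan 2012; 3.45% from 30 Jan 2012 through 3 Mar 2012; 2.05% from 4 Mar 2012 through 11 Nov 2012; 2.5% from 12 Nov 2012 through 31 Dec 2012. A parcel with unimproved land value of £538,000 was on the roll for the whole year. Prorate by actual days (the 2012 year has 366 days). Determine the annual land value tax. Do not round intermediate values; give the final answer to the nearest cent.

1 Jan – 29 Jan 2012: 29 days at 1.85% → £538,000 × 1.85% × 29/366 = £788.6257
30 Jan – 3 Mar 2012: 34 days at 3.45% → £538,000 × 3.45% × 34/366 = £1,724.2459
4 Mar – 11 Nov 2012: 253 days at 2.05% → £538,000 × 2.05% × 253/366 = £7,623.8716
12 Nov – 31 Dec 2012: 50 days at 2.5% → £538,000 × 2.5% × 50/366 = £1,837.4317
Total = £11,974.1749

£11,974.17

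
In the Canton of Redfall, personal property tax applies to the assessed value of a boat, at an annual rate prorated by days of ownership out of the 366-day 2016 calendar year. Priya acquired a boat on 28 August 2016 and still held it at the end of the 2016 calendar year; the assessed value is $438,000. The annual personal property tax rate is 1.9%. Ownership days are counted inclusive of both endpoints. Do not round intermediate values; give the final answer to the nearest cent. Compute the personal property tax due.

Days held (28 August – 31 December 2016): 126 out of 366
Tax = $438,000 × 1.9% × 126/366 = $2,864.9508

$2,864.95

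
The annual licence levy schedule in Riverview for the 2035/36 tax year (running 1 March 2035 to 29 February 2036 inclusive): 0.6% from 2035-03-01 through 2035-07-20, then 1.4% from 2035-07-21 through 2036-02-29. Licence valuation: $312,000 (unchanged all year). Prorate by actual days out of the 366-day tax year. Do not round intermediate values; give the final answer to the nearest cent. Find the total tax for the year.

$3,399.61

2035-03-01 to 2035-07-20: 142 days at 0.6% → $312,000 × 0.6% × 142/366 = $726.2951
2035-07-21 to 2036-02-29: 224 days at 1.4% → $312,000 × 1.4% × 224/366 = $2,673.3115
Total = $3,399.6066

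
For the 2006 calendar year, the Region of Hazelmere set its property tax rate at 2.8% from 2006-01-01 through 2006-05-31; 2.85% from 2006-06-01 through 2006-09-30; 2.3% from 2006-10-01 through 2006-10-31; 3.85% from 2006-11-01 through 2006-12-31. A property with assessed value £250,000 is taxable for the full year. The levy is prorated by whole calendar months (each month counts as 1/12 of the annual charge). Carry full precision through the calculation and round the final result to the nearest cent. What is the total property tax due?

£7,375.00

2006-01-01 to 2006-05-31: 5 months at 2.8% → £250,000 × 2.8% × 5/12 = £2,916.6667
2006-06-01 to 2006-09-30: 4 months at 2.85% → £250,000 × 2.85% × 4/12 = £2,375.0000
2006-10-01 to 2006-10-31: 1 month at 2.3% → £250,000 × 2.3% × 1/12 = £479.1667
2006-11-01 to 2006-12-31: 2 months at 3.85% → £250,000 × 3.85% × 2/12 = £1,604.1667
Total = £7,375.0000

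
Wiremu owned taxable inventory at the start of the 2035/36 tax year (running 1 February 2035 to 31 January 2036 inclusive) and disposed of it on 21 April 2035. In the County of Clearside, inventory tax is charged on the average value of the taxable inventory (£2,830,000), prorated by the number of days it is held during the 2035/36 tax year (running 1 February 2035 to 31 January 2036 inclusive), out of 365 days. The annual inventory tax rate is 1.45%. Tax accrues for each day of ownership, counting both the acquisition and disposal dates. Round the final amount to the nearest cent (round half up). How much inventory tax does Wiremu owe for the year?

Days held (1 February – 21 April 2035): 80 out of 365
Tax = £2,830,000 × 1.45% × 80/365 = £8,993.9726

£8,993.97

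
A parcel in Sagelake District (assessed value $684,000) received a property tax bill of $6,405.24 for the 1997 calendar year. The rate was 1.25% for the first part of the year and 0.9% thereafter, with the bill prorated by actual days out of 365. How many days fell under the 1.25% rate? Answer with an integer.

Let d = days at the first rate; then 365 − d days at the second rate.
$684,000 × [1.25%·d + 0.9%·(365−d)] / 365 = $6,405.24
Solving gives d = 38, so the new rate took effect on 8 February 1997.

38 days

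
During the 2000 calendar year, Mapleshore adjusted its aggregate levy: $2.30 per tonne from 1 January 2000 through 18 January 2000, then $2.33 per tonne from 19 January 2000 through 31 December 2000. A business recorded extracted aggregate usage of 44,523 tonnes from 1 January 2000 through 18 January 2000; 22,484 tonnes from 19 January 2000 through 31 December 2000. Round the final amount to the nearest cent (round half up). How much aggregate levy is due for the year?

1 January – 18 January 2000: 44,523 tonnes at $2.30/tonne → $102402.90
19 January – 31 December 2000: 22,484 tonnes at $2.33/tonne → $52387.72

$154790.62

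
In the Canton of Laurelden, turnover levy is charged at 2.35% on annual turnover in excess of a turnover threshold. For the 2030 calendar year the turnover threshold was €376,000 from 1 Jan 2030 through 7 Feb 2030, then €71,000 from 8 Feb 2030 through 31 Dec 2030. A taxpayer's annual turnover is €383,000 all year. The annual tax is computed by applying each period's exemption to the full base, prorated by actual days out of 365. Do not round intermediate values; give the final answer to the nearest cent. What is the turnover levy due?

1 Jan – 7 Feb 2030: 38 days, exemption €376,000 → (€383,000 − €376,000) × 2.35% × 38/365 = €17.1260
8 Feb – 31 Dec 2030: 327 days, exemption €71,000 → (€383,000 − €71,000) × 2.35% × 327/365 = €6,568.6685
Total = €6,585.7945

€6,585.79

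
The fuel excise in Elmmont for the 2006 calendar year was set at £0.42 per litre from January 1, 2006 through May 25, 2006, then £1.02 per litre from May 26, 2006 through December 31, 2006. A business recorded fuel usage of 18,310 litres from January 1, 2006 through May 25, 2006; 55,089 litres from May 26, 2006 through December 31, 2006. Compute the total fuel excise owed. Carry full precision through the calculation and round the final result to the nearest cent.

£63880.98

January 1 – May 25, 2006: 18,310 litres at £0.42/litre → £7690.20
May 26 – December 31, 2006: 55,089 litres at £1.02/litre → £56190.78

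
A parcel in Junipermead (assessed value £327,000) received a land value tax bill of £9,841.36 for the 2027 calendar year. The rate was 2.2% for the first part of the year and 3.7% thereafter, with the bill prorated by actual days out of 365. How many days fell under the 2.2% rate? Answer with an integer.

Let d = days at the first rate; then 365 − d days at the second rate.
£327,000 × [2.2%·d + 3.7%·(365−d)] / 365 = £9,841.36
Solving gives d = 168, so the new rate took effect on 18 June 2027.

168 days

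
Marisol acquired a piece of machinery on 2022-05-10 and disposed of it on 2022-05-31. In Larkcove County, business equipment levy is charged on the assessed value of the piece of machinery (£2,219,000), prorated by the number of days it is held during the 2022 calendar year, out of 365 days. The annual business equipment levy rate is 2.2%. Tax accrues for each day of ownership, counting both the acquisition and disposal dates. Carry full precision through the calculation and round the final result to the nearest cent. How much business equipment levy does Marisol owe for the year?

£2,942.45

Days held (2022-05-10 to 2022-05-31): 22 out of 365
Tax = £2,219,000 × 2.2% × 22/365 = £2,942.4548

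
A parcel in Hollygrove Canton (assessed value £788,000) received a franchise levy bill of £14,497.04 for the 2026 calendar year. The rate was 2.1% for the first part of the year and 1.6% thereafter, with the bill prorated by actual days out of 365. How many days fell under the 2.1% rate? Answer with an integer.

175 days

Let d = days at the first rate; then 365 − d days at the second rate.
£788,000 × [2.1%·d + 1.6%·(365−d)] / 365 = £14,497.04
Solving gives d = 175, so the new rate took effect on 25 Jun 2026.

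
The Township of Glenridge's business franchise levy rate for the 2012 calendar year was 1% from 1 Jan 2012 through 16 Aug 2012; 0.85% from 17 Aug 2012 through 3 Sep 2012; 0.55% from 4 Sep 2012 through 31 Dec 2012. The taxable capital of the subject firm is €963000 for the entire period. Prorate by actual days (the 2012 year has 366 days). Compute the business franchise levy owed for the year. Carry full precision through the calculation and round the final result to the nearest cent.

1 Jan – 16 Aug 2012: 229 days at 1% → €963000 × 1% × 229/366 = €6025.3279
17 Aug – 3 Sep 2012: 18 days at 0.85% → €963000 × 0.85% × 18/366 = €402.5656
4 Sep – 31 Dec 2012: 119 days at 0.55% → €963000 × 0.55% × 119/366 = €1722.0861
Total = €8149.9795

€8149.98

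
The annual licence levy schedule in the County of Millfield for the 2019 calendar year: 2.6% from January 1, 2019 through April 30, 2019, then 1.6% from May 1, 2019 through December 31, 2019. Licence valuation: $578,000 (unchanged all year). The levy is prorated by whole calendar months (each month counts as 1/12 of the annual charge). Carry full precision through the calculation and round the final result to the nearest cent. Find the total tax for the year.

$11,174.67

January 1 – April 30, 2019: 4 months at 2.6% → $578,000 × 2.6% × 4/12 = $5,009.3333
May 1 – December 31, 2019: 8 months at 1.6% → $578,000 × 1.6% × 8/12 = $6,165.3333
Total = $11,174.6667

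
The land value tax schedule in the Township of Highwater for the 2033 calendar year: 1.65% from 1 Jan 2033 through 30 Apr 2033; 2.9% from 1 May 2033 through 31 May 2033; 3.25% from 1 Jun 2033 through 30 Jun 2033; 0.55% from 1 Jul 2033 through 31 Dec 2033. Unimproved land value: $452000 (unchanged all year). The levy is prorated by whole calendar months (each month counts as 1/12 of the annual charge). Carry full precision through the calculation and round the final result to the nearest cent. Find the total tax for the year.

$6045.50

1 Jan – 30 Apr 2033: 4 months at 1.65% → $452000 × 1.65% × 4/12 = $2486.0000
1 May – 31 May 2033: 1 month at 2.9% → $452000 × 2.9% × 1/12 = $1092.3333
1 Jun – 30 Jun 2033: 1 month at 3.25% → $452000 × 3.25% × 1/12 = $1224.1667
1 Jul – 31 Dec 2033: 6 months at 0.55% → $452000 × 0.55% × 6/12 = $1243.0000
Total = $6045.5000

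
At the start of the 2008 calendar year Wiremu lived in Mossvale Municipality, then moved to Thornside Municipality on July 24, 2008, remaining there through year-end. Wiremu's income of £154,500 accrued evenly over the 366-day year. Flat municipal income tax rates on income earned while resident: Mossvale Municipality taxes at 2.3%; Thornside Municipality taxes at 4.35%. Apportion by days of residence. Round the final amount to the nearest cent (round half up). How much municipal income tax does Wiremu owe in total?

Mossvale Municipality, January 1 – July 23, 2008: 205 days → £154,500 × 2.3% × 205/366 = £1,990.3484
Thornside Municipality, July 24 – December 31, 2008: 161 days → £154,500 × 4.35% × 161/366 = £2,956.3955
Total = £4,946.7439

£4,946.74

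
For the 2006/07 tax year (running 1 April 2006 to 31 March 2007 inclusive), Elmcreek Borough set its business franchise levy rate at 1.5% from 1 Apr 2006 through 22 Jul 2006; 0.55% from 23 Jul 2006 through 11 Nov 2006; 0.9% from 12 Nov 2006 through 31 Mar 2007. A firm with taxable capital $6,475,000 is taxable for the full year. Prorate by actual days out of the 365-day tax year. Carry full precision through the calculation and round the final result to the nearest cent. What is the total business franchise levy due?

$63,348.56

1 Apr – 22 Jul 2006: 113 days at 1.5% → $6,475,000 × 1.5% × 113/365 = $30,068.8356
23 Jul – 11 Nov 2006: 112 days at 0.55% → $6,475,000 × 0.55% × 112/365 = $10,927.6712
12 Nov 2006 – 31 Mar 2007: 140 days at 0.9% → $6,475,000 × 0.9% × 140/365 = $22,352.0548
Total = $63,348.5616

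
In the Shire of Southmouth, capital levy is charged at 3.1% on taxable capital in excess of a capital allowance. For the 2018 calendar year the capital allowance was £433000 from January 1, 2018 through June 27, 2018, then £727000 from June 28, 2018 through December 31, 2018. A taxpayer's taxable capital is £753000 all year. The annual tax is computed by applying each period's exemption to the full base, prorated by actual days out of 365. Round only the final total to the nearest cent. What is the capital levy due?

£5250.64

January 1 – June 27, 2018: 178 days, exemption £433000 → (£753000 − £433000) × 3.1% × 178/365 = £4837.6986
June 28 – December 31, 2018: 187 days, exemption £727000 → (£753000 − £727000) × 3.1% × 187/365 = £412.9370
Total = £5250.6356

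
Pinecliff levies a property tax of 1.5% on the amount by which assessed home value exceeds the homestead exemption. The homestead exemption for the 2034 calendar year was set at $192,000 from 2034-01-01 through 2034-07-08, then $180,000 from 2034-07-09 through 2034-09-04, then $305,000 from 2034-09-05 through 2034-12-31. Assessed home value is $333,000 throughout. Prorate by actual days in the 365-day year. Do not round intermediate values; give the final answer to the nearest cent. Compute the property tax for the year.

$1,595.63

2034-01-01 to 2034-07-08: 189 days, exemption $192,000 → ($333,000 − $192,000) × 1.5% × 189/365 = $1,095.1644
2034-07-09 to 2034-09-04: 58 days, exemption $180,000 → ($333,000 − $180,000) × 1.5% × 58/365 = $364.6849
2034-09-05 to 2034-12-31: 118 days, exemption $305,000 → ($333,000 − $305,000) × 1.5% × 118/365 = $135.7808
Total = $1,595.6301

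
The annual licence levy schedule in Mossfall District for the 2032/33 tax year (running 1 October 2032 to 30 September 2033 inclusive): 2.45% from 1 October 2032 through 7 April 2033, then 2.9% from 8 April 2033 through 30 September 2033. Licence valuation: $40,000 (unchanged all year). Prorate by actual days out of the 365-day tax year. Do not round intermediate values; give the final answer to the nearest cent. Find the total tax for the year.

$1,066.79

1 October 2032 – 7 April 2033: 189 days at 2.45% → $40,000 × 2.45% × 189/365 = $507.4521
8 April – 30 September 2033: 176 days at 2.9% → $40,000 × 2.9% × 176/365 = $559.3425
Total = $1,066.7945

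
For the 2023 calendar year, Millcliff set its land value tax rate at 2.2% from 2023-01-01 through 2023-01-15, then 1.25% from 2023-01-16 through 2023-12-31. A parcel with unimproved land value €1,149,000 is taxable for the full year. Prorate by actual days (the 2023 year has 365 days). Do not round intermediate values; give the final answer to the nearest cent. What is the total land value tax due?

€14,811.08

2023-01-01 to 2023-01-15: 15 days at 2.2% → €1,149,000 × 2.2% × 15/365 = €1,038.8219
2023-01-16 to 2023-12-31: 350 days at 1.25% → €1,149,000 × 1.25% × 350/365 = €13,772.2603
Total = €14,811.0822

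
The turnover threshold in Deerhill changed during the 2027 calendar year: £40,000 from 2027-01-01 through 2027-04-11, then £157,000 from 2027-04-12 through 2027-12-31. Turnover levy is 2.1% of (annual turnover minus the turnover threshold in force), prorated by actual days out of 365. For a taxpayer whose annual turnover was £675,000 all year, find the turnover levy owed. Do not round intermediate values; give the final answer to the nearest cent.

£11,557.88

2027-01-01 to 2027-04-11: 101 days, exemption £40,000 → (£675,000 − £40,000) × 2.1% × 101/365 = £3,689.9589
2027-04-12 to 2027-12-31: 264 days, exemption £157,000 → (£675,000 − £157,000) × 2.1% × 264/365 = £7,867.9233
Total = £11,557.8822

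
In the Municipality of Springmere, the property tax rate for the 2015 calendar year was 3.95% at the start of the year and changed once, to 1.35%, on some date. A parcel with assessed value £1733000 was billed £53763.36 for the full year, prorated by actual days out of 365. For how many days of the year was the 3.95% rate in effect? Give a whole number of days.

Let d = days at the first rate; then 365 − d days at the second rate.
£1733000 × [3.95%·d + 1.35%·(365−d)] / 365 = £53763.36
Solving gives d = 246, so the new rate took effect on 4 September 2015.

246 days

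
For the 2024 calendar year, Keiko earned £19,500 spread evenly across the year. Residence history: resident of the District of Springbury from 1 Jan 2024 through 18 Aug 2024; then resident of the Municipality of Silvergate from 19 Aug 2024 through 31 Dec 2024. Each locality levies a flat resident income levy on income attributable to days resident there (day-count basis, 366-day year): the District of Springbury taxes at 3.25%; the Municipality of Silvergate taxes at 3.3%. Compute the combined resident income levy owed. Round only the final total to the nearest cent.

The District of Springbury, 1 Jan – 18 Aug 2024: 231 days → £19,500 × 3.25% × 231/366 = £399.9898
The Municipality of Silvergate, 19 Aug – 31 Dec 2024: 135 days → £19,500 × 3.3% × 135/366 = £237.3566
Total = £637.3463

£637.35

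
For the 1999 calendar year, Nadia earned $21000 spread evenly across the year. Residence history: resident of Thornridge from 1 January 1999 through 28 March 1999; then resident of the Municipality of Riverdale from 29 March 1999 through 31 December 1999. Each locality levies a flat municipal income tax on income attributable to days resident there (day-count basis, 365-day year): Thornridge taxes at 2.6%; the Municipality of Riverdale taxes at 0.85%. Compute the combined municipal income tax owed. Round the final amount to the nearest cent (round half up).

Thornridge, 1 January – 28 March 1999: 87 days → $21000 × 2.6% × 87/365 = $130.1425
The Municipality of Riverdale, 29 March – 31 December 1999: 278 days → $21000 × 0.85% × 278/365 = $135.9534
Total = $266.0959

$266.10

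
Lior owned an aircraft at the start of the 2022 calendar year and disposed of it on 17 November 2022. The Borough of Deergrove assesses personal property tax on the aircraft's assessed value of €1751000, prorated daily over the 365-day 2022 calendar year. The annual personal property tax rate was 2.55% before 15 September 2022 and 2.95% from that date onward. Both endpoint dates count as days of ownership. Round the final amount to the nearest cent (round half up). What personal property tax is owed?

1 January – 14 September 2022: 257 days at 2.55% → €1751000 × 2.55% × 257/365 = €31438.8452
15 September – 17 November 2022: 64 days at 2.95% → €1751000 × 2.95% × 64/365 = €9057.2274
Total = €40496.0726

€40496.07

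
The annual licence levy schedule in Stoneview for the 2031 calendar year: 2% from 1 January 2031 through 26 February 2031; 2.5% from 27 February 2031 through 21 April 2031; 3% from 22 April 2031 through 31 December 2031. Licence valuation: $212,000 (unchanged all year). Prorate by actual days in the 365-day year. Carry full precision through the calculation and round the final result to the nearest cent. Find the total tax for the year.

$5,872.11

1 January – 26 February 2031: 57 days at 2% → $212,000 × 2% × 57/365 = $662.1370
27 February – 21 April 2031: 54 days at 2.5% → $212,000 × 2.5% × 54/365 = $784.1096
22 April – 31 December 2031: 254 days at 3% → $212,000 × 3% × 254/365 = $4,425.8630
Total = $5,872.1096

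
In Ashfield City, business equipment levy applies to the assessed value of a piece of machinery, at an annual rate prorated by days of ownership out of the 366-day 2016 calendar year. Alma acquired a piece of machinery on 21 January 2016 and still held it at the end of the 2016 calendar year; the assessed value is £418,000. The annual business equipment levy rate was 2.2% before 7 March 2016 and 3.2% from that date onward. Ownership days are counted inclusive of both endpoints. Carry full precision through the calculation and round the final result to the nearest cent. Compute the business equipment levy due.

21 January – 6 March 2016: 46 days at 2.2% → £418,000 × 2.2% × 46/366 = £1,155.7814
7 March – 31 December 2016: 300 days at 3.2% → £418,000 × 3.2% × 300/366 = £10,963.9344
Total = £12,119.7158

£12,119.72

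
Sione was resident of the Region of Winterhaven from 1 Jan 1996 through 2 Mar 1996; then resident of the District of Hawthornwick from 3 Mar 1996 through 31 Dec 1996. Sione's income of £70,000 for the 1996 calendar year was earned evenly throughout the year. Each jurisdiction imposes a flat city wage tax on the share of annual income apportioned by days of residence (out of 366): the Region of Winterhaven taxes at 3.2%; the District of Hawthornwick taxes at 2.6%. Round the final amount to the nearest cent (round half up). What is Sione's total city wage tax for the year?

£1,891.15

The Region of Winterhaven, 1 Jan – 2 Mar 1996: 62 days → £70,000 × 3.2% × 62/366 = £379.4536
The District of Hawthornwick, 3 Mar – 31 Dec 1996: 304 days → £70,000 × 2.6% × 304/366 = £1,511.6940
Total = £1,891.1475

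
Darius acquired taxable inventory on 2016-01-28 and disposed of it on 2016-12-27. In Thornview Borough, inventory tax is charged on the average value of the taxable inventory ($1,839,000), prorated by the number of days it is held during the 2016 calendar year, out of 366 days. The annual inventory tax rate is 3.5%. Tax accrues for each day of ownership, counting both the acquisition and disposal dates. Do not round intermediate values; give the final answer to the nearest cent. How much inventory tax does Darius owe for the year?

Days held (2016-01-28 to 2016-12-27): 335 out of 366
Tax = $1,839,000 × 3.5% × 335/366 = $58,913.3197

$58,913.32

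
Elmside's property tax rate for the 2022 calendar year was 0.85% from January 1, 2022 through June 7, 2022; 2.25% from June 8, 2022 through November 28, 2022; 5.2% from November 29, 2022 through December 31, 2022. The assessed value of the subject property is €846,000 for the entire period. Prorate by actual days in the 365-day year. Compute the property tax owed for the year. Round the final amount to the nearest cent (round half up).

January 1 – June 7, 2022: 158 days at 0.85% → €846,000 × 0.85% × 158/365 = €3,112.8164
June 8 – November 28, 2022: 174 days at 2.25% → €846,000 × 2.25% × 174/365 = €9,074.2192
November 29 – December 31, 2022: 33 days at 5.2% → €846,000 × 5.2% × 33/365 = €3,977.3589
Total = €16,164.3945

€16,164.39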